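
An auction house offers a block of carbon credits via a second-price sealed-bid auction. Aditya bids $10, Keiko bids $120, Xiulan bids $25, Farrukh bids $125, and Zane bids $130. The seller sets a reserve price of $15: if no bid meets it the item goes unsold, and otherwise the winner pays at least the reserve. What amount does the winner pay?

Ranking the bids: Zane $130; Farrukh $125; Keiko $120; Xiulan $25; Aditya $10.
Zane has the highest bid, so Zane wins.
The second-highest bid is $125, which exceeds the reserve, so that sets the price.

The winner pays $125.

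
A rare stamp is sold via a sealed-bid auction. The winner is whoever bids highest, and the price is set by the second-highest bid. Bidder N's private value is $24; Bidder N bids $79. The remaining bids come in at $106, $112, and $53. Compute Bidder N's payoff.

Highest competing bid: $112.
Bidder N's bid $79 is not the highest, so Bidder N loses, pays nothing, and earns zero payoff.

Payoff = $0.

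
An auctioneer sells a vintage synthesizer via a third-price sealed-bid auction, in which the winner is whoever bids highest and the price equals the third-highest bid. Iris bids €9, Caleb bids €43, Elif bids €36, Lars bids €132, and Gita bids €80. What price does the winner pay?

Price paid: €43.

Ranking the bids: Lars €132; Gita €80; Caleb €43; Elif €36; Iris €9.
Lars is the highest bidder, so Lars wins.
Under the third-price rule, the price is the third-highest bid: €43.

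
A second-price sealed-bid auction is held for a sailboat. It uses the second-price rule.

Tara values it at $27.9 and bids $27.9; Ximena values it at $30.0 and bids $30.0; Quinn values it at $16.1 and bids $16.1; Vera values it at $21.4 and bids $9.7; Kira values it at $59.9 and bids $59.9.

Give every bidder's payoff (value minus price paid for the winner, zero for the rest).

Sorted high to low: Kira $59.9; Ximena $30.0; Tara $27.9; Quinn $16.1; Vera $9.7.
Kira has the top bid and wins; the price is the second-highest bid, $30.0.
Kira's payoff = $59.9 − $30.0 = $29.9. All other bidders lose, so their payoff is 0.

Payoffs: Tara $0.0, Ximena $0.0, Quinn $0.0, Vera $0.0, Kira $29.9.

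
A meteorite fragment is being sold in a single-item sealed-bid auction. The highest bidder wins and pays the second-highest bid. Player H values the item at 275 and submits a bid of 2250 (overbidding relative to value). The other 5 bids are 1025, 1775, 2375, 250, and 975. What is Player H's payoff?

Payoff = 0.

Highest competing bid: 2375.
Player H's bid 2250 is not the highest, so Player H loses, pays nothing, and earns zero payoff.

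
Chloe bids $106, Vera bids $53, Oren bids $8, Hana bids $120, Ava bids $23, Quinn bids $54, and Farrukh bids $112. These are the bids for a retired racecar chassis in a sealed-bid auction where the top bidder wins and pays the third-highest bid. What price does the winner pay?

Bids in descending order: Hana $120; Farrukh $112; Chloe $106; Quinn $54; Vera $53; Ava $23; Oren $8.
Hana is the highest bidder, so Hana wins.
Under the third-price rule, the price is the third-highest bid: $106.

Price paid: $106.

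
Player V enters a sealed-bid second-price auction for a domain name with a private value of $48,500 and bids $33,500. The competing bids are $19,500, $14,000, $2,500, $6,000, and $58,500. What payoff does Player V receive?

Highest competing bid: $58,500.
Player V's bid $33,500 is not the highest, so Player V loses, pays nothing, and earns zero payoff.

Payoff = $0.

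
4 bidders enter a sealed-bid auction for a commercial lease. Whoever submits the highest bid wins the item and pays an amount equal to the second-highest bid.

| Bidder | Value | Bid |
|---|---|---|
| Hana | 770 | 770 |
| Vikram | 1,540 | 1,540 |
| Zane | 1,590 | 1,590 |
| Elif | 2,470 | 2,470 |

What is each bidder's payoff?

Sorted high to low: Elif 2,470; Zane 1,590; Vikram 1,540; Hana 770.
Elif has the top bid and wins; the price is the second-highest bid, 1,590.
Elif's payoff = 2,470 − 1,590 = 880. All other bidders lose, so their payoff is 0.

Payoffs: Hana 0, Vikram 0, Zane 0, Elif 880.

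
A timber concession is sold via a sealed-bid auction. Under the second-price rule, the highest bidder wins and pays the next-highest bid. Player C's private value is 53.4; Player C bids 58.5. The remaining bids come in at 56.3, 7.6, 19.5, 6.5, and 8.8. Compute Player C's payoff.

Payoff = -2.9.

Highest competing bid: 56.3.
Player C's bid 58.5 is the highest overall, so Player C wins and pays the second-highest bid, 56.3.
Payoff = value − price = 53.4 − 56.3 = -2.9.
Overbidding won the item at a price above value — truthful bidding would have avoided this loss.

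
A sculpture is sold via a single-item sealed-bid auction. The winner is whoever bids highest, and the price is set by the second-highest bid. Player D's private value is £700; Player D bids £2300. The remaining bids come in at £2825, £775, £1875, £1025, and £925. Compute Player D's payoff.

Highest competing bid: £2825.
Player D's bid £2300 is not the highest, so Player D loses, pays nothing, and earns zero payoff.

Player D's payoff: £0.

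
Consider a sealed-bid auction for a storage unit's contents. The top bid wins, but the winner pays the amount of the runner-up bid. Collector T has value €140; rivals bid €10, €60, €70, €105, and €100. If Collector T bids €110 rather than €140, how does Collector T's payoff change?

Change in payoff: €0.

The highest competing bid is €105.
Bidding truthfully at €140: Collector T has the top bid, wins, and pays the second-highest bid €105. Payoff = €140 − €105 = €35.
Bidding €110: Collector T has the top bid, wins, and pays the second-highest bid €105. Payoff = €140 − €105 = €35.
Change = €35 − €35 = €0.
The bid only affects whether you win, not the price — here both bids land on the same side of the top rival bid, so the deviation is payoff-neutral.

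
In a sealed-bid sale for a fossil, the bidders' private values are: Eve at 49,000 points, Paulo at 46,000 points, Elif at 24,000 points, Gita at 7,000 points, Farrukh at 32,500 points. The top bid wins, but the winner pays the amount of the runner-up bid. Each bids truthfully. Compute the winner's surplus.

Surplus = 3,000 points.

Ranking the bids: Eve 49,000 points > Paulo 46,000 points > Farrukh 32,500 points > Elif 24,000 points > Gita 7,000 points.
Eve wins with the top bid and pays the second-highest, 46,000 points.
Surplus = 49,000 points − 46,000 points = 3,000 points.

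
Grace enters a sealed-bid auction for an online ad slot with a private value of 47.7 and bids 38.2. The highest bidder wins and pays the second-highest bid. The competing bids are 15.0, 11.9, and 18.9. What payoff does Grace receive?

Highest competing bid: 18.9.
Grace's bid 38.2 is the highest overall, so Grace wins and pays the second-highest bid, 18.9.
Payoff = value − price = 47.7 − 18.9 = 28.8.

28.8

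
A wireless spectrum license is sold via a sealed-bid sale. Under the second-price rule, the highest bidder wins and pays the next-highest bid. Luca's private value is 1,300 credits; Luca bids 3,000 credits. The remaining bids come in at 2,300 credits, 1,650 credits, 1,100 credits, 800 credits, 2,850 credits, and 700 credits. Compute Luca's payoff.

Highest competing bid: 2,850 credits.
Luca's bid 3,000 credits is the highest overall, so Luca wins and pays the second-highest bid, 2,850 credits.
Payoff = value − price = 1,300 credits − 2,850 credits = -1,550 credits.
Overbidding won the item at a price above value — truthful bidding would have avoided this loss.

Payoff = -1,550 credits.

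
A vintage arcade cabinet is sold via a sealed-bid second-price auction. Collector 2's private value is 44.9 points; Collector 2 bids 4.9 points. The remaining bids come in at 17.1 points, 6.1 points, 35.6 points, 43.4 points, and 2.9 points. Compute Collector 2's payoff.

Payoff = 0.0 points.

Highest competing bid: 43.4 points.
Collector 2's bid 4.9 points is not the highest, so Collector 2 loses, pays nothing, and earns zero payoff.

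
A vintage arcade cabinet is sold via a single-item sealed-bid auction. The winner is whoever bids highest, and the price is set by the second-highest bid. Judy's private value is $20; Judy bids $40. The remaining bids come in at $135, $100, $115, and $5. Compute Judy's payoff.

$0

Highest competing bid: $135.
Judy's bid $40 is not the highest, so Judy loses, pays nothing, and earns zero payoff.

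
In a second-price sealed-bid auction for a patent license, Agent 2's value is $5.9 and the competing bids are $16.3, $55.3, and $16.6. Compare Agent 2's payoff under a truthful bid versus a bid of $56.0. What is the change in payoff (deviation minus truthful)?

The highest competing bid is $55.3.
Bidding truthfully at $5.9: the top bid is $55.3 (a rival), so Agent 2 loses. Payoff = $0.0.
Bidding $56.0: Agent 2 has the top bid, wins, and pays the second-highest bid $55.3. Payoff = $5.9 − $55.3 = -$49.4.
Change = -$49.4 − $0.0 = -$49.4.

Payoff change: -$49.4.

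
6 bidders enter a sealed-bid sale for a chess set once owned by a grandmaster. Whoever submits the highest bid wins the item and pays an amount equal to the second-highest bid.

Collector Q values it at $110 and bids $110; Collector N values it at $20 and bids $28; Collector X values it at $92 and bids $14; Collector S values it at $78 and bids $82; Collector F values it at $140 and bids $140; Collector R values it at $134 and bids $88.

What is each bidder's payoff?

Payoffs: Collector Q $0, Collector N $0, Collector X $0, Collector S $0, Collector F $30, Collector R $0.

Ordered from highest: Collector F $140; Collector Q $110; Collector R $88; Collector S $82; Collector N $28; Collector X $14.
Collector F has the top bid and wins; the price is the second-highest bid, $110.
Collector F's payoff = $140 − $110 = $30. All other bidders lose, so their payoff is 0.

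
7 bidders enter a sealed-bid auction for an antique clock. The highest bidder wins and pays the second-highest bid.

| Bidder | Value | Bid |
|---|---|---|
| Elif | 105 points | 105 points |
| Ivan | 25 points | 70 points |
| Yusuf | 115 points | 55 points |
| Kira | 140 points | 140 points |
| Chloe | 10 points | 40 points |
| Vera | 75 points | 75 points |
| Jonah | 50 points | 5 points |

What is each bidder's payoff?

Bids in descending order: Kira 140 points, then Elif 105 points, then Vera 75 points, then Ivan 70 points, then Yusuf 55 points, then Chloe 40 points, then Jonah 5 points.
Kira has the top bid and wins; the price is the second-highest bid, 105 points.
Kira's payoff = 140 points − 105 points = 35 points. All other bidders lose, so their payoff is 0.

Elif 0 points, Ivan 0 points, Yusuf 0 points, Kira 35 points, Chloe 0 points, Vera 0 points, Jonah 0 points.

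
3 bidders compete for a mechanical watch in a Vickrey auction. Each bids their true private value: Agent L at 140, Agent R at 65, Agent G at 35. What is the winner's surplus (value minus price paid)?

Sorted high to low: Agent L 140, then Agent R 65, then Agent G 35.
Agent L wins with the top bid and pays the second-highest, 65.
Surplus = 140 − 65 = 75.

Surplus = 75.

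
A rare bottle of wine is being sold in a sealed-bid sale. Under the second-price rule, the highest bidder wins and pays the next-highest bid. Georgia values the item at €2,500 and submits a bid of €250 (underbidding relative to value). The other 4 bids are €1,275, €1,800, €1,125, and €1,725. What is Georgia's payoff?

Highest competing bid: €1,800.
Georgia's bid €250 is not the highest, so Georgia loses, pays nothing, and earns zero payoff.

Payoff = €0.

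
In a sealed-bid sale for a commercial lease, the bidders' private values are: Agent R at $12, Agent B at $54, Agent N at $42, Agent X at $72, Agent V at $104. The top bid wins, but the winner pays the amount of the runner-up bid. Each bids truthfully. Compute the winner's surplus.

Ranking the bids: Agent V $104, then Agent X $72, then Agent B $54, then Agent N $42, then Agent R $12.
Agent V wins with the top bid and pays the second-highest, $72.
Surplus = $104 − $72 = $32.

Surplus = $32.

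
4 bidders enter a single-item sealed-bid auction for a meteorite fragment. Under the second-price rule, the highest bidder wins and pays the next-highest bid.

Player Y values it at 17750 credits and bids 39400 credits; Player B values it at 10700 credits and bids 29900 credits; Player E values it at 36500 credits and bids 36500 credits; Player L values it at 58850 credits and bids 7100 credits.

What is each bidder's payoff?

Ordered from highest: Player Y 39400 credits; Player E 36500 credits; Player B 29900 credits; Player L 7100 credits.
Player Y has the top bid and wins; the price is the second-highest bid, 36500 credits.
Player Y's payoff = 17750 credits − 36500 credits = -18750 credits. All other bidders lose, so their payoff is 0.

Payoffs: Player Y -18750 credits, Player B 0 credits, Player E 0 credits, Player L 0 credits.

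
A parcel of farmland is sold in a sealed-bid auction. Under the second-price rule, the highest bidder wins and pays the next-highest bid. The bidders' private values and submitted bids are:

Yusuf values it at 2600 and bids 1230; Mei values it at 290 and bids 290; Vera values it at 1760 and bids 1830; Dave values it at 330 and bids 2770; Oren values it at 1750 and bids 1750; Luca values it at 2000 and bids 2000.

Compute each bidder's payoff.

Payoffs: Yusuf 0, Mei 0, Vera 0, Dave -1670, Oren 0, Luca 0.

Sorted high to low: Dave 2770, then Luca 2000, then Vera 1830, then Oren 1750, then Yusuf 1230, then Mei 290.
Dave has the top bid and wins; the price is the second-highest bid, 2000.
Dave's payoff = 330 − 2000 = -1670. All other bidders lose, so their payoff is 0.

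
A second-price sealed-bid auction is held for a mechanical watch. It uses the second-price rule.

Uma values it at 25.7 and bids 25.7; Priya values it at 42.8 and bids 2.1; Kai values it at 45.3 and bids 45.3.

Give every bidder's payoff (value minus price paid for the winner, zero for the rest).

Bids in descending order: Kai 45.3 > Uma 25.7 > Priya 2.1.
Kai has the top bid and wins; the price is the second-highest bid, 25.7.
Kai's payoff = 45.3 − 25.7 = 19.6. All other bidders lose, so their payoff is 0.

Payoffs: Uma 0.0, Priya 0.0, Kai 19.6.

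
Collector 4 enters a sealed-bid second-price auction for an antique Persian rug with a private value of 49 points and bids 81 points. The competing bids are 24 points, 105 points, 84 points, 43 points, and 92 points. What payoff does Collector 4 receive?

Payoff = 0 points.

Highest competing bid: 105 points.
Collector 4's bid 81 points is not the highest, so Collector 4 loses, pays nothing, and earns zero payoff.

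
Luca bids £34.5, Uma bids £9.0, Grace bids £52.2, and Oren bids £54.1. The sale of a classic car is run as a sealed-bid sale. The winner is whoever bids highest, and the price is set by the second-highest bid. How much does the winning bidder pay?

The winner pays £52.2.

Sorted high to low: Oren £54.1 > Grace £52.2 > Luca £34.5 > Uma £9.0.
Oren has the highest bid, so Oren wins.
The second-highest bid is £52.2, so that is what Oren pays.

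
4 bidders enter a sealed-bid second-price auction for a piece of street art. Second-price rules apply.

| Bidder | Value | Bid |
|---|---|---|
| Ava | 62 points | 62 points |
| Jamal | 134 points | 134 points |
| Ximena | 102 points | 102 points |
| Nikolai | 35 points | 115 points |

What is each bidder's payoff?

Ordered from highest: Jamal 134 points > Nikolai 115 points > Ximena 102 points > Ava 62 points.
Jamal has the top bid and wins; the price is the second-highest bid, 115 points.
Jamal's payoff = 134 points − 115 points = 19 points. All other bidders lose, so their payoff is 0.

Ava 0 points, Jamal 19 points, Ximena 0 points, Nikolai 0 points.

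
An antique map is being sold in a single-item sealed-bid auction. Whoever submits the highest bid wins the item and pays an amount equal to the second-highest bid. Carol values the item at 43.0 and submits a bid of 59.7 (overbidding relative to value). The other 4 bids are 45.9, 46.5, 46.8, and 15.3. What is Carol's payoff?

Payoff = -3.8.

Highest competing bid: 46.8.
Carol's bid 59.7 is the highest overall, so Carol wins and pays the second-highest bid, 46.8.
Payoff = value − price = 43.0 − 46.8 = -3.8.
Overbidding won the item at a price above value — truthful bidding would have avoided this loss.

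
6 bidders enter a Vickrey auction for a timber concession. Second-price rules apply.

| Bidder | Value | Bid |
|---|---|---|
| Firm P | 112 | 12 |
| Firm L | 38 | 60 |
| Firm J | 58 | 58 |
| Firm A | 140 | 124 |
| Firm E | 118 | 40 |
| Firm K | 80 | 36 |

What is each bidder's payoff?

Bids in descending order: Firm A 124 > Firm L 60 > Firm J 58 > Firm E 40 > Firm K 36 > Firm P 12.
Firm A has the top bid and wins; the price is the second-highest bid, 60.
Firm A's payoff = 140 − 60 = 80. All other bidders lose, so their payoff is 0.

Firm P 0, Firm L 0, Firm J 0, Firm A 80, Firm E 0, Firm K 0.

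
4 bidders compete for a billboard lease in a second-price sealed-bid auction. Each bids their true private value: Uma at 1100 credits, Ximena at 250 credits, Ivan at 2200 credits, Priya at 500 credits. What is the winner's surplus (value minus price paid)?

Ranking the bids: Ivan 2200 credits, then Uma 1100 credits, then Priya 500 credits, then Ximena 250 credits.
Ivan wins with the top bid and pays the second-highest, 1100 credits.
Surplus = 2200 credits − 1100 credits = 1100 credits.

Winner's surplus: 1100 credits.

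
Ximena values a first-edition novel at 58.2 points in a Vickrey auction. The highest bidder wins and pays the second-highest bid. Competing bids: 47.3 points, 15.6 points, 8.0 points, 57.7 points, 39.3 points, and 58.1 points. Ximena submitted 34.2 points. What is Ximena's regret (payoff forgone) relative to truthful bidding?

Payoff forgone: 0.1 points.

The highest competing bid is 58.1 points.
Bidding truthfully at 58.2 points: Ximena has the top bid, wins, and pays the second-highest bid 58.1 points. Payoff = 58.2 points − 58.1 points = 0.1 points.
Bidding 34.2 points: the top bid is 58.1 points (a rival), so Ximena loses. Payoff = 0.0 points.
Regret = truthful payoff − actual payoff = 0.1 points − 0.0 points = 0.1 points.
Deviating from a truthful bid can only lose payoff in a second-price auction — never gain.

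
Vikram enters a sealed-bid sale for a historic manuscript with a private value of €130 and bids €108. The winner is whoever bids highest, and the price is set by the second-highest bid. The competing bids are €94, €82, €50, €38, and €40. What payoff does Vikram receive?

Vikram's payoff: €36.

Highest competing bid: €94.
Vikram's bid €108 is the highest overall, so Vikram wins and pays the second-highest bid, €94.
Payoff = value − price = €130 − €94 = €36.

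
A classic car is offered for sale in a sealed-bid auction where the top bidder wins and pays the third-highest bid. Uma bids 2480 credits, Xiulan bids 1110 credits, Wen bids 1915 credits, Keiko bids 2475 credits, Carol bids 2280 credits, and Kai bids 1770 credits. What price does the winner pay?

Price paid: 2280 credits.

Sorted high to low: Uma 2480 credits > Keiko 2475 credits > Carol 2280 credits > Wen 1915 credits > Kai 1770 credits > Xiulan 1110 credits.
Uma is the highest bidder, so Uma wins.
Under the third-price rule, the price is the third-highest bid: 2280 credits.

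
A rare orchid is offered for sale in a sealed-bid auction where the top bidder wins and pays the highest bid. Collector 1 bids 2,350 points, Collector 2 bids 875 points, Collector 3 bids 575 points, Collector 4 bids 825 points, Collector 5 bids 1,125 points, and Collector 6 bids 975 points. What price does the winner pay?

Bids in descending order: Collector 1 2,350 points; Collector 5 1,125 points; Collector 6 975 points; Collector 2 875 points; Collector 4 825 points; Collector 3 575 points.
Collector 1 is the highest bidder, so Collector 1 wins.
Under the first-price rule, the price is the highest bid: 2,350 points.

Price paid: 2,350 points.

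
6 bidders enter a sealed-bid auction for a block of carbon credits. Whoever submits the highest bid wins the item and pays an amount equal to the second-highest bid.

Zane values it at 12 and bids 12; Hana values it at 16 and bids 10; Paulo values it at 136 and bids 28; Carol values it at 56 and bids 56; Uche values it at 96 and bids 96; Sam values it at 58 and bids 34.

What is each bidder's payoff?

Ordered from highest: Uche 96; Carol 56; Sam 34; Paulo 28; Zane 12; Hana 10.
Uche has the top bid and wins; the price is the second-highest bid, 56.
Uche's payoff = 96 − 56 = 40. All other bidders lose, so their payoff is 0.

Zane 0, Hana 0, Paulo 0, Carol 0, Uche 40, Sam 0.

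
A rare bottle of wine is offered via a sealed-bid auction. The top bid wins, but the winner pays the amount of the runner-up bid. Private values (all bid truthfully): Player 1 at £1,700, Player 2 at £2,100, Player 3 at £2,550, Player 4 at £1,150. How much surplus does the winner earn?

Ranking the bids: Player 3 £2,550, then Player 2 £2,100, then Player 1 £1,700, then Player 4 £1,150.
Player 3 wins with the top bid and pays the second-highest, £2,100.
Surplus = £2,550 − £2,100 = £450.

Surplus = £450.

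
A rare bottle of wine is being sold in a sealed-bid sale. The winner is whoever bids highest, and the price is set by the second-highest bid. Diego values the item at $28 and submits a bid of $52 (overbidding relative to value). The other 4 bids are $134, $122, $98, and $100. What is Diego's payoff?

Highest competing bid: $134.
Diego's bid $52 is not the highest, so Diego loses, pays nothing, and earns zero payoff.

$0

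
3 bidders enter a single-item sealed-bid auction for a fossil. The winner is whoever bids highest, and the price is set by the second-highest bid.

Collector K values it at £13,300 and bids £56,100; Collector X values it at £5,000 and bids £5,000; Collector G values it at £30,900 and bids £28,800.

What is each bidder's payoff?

Collector K -£15,500, Collector X £0, Collector G £0.

Bids in descending order: Collector K £56,100, then Collector G £28,800, then Collector X £5,000.
Collector K has the top bid and wins; the price is the second-highest bid, £28,800.
Collector K's payoff = £13,300 − £28,800 = -£15,500. All other bidders lose, so their payoff is 0.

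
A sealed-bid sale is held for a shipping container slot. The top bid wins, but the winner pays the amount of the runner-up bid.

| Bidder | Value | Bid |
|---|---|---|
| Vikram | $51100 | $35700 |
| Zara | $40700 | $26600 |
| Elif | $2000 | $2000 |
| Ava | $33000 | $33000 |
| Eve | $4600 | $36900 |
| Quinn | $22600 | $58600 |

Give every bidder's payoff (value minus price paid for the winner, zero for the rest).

Ranking the bids: Quinn $58600 > Eve $36900 > Vikram $35700 > Ava $33000 > Zara $26600 > Elif $2000.
Quinn has the top bid and wins; the price is the second-highest bid, $36900.
Quinn's payoff = $22600 − $36900 = -$14300. All other bidders lose, so their payoff is 0.

Vikram $0, Zara $0, Elif $0, Ava $0, Eve $0, Quinn -$14300.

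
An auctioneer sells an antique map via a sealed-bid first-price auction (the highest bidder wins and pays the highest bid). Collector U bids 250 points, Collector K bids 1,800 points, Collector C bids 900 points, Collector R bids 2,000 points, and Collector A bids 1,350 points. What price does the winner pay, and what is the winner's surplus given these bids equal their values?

The winner pays 2,000 points for a surplus of 0 points.

Ranking the bids: Collector R 2,000 points; Collector K 1,800 points; Collector A 1,350 points; Collector C 900 points; Collector U 250 points.
Collector R is the highest bidder, so Collector R wins.
Under the first-price rule, the price is the highest bid: 2,000 points.
Surplus = 2,000 points − 2,000 points = 0 points.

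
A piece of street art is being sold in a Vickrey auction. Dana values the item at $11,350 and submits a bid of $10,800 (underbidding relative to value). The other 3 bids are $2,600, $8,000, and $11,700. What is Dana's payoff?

Payoff = $0.

Highest competing bid: $11,700.
Dana's bid $10,800 is not the highest, so Dana loses, pays nothing, and earns zero payoff.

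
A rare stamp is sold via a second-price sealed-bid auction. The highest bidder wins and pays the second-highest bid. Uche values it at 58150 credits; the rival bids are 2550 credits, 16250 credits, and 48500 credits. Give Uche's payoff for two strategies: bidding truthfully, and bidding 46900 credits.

(a) 9650 credits  (b) 0 credits

The highest competing bid is 48500 credits.
Bidding truthfully at 58150 credits: Uche has the top bid, wins, and pays the second-highest bid 48500 credits. Payoff = 58150 credits − 48500 credits = 9650 credits.
Bidding 46900 credits: the top bid is 48500 credits (a rival), so Uche loses. Payoff = 0 credits.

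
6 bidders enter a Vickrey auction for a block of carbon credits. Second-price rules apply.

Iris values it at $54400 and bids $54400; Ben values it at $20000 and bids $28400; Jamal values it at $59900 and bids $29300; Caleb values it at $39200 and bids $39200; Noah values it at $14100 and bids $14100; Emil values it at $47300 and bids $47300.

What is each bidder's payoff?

Bids in descending order: Iris $54400 > Emil $47300 > Caleb $39200 > Jamal $29300 > Ben $28400 > Noah $14100.
Iris has the top bid and wins; the price is the second-highest bid, $47300.
Iris's payoff = $54400 − $47300 = $7100. All other bidders lose, so their payoff is 0.

Payoffs: Iris $7100, Ben $0, Jamal $0, Caleb $0, Noah $0, Emil $0.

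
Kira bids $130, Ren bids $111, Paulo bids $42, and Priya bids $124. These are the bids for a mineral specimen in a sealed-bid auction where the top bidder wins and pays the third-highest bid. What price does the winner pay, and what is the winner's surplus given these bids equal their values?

The winner pays $111 for a surplus of $19.

Ordered from highest: Kira $130; Priya $124; Ren $111; Paulo $42.
Kira is the highest bidder, so Kira wins.
Under the third-price rule, the price is the third-highest bid: $111.
Surplus = $130 − $111 = $19.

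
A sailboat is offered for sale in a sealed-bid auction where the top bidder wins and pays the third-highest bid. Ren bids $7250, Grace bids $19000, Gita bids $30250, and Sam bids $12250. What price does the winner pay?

Price paid: $12250.

Ordered from highest: Gita $30250 > Grace $19000 > Sam $12250 > Ren $7250.
Gita is the highest bidder, so Gita wins.
Under the third-price rule, the price is the third-highest bid: $12250.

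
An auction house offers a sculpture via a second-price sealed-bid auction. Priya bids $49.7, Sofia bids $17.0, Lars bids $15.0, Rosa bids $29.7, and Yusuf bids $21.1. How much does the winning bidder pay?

Price paid: $29.7.

Sorted high to low: Priya $49.7, then Rosa $29.7, then Yusuf $21.1, then Sofia $17.0, then Lars $15.0.
Priya has the highest bid, so Priya wins.
The second-highest bid is $29.7, so that is what Priya pays.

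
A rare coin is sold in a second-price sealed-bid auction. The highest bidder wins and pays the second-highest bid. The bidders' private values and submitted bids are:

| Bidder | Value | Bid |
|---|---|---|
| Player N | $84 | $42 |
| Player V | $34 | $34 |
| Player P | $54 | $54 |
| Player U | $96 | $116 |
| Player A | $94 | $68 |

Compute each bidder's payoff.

Ranking the bids: Player U $116, then Player A $68, then Player P $54, then Player N $42, then Player V $34.
Player U has the top bid and wins; the price is the second-highest bid, $68.
Player U's payoff = $96 − $68 = $28. All other bidders lose, so their payoff is 0.

Payoffs: Player N $0, Player V $0, Player P $0, Player U $28, Player A $0.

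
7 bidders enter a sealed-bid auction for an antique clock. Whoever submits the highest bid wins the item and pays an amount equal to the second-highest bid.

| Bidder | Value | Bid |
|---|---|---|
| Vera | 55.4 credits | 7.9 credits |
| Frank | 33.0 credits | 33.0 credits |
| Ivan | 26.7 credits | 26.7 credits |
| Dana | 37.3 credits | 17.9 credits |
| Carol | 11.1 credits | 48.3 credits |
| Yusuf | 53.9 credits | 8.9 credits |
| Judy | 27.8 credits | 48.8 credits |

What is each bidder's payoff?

Payoffs: Vera 0.0 credits, Frank 0.0 credits, Ivan 0.0 credits, Dana 0.0 credits, Carol 0.0 credits, Yusuf 0.0 credits, Judy -20.5 credits.

Ordered from highest: Judy 48.8 credits > Carol 48.3 credits > Frank 33.0 credits > Ivan 26.7 credits > Dana 17.9 credits > Yusuf 8.9 credits > Vera 7.9 credits.
Judy has the top bid and wins; the price is the second-highest bid, 48.3 credits.
Judy's payoff = 27.8 credits − 48.3 credits = -20.5 credits. All other bidders lose, so their payoff is 0.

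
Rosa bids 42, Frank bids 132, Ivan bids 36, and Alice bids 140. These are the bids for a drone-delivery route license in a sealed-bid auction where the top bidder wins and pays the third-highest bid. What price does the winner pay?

Sorted high to low: Alice 140; Frank 132; Rosa 42; Ivan 36.
Alice is the highest bidder, so Alice wins.
Under the third-price rule, the price is the third-highest bid: 42.

The winner pays 42.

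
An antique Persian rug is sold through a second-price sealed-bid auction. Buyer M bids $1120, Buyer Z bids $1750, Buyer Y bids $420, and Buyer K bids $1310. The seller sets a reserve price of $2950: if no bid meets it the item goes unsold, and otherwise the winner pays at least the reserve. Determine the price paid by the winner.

Ranking the bids: Buyer Z $1750; Buyer K $1310; Buyer M $1120; Buyer Y $420.
The top bid $1750 is below the reserve $2950, so the item goes unsold and nothing is paid.

unsold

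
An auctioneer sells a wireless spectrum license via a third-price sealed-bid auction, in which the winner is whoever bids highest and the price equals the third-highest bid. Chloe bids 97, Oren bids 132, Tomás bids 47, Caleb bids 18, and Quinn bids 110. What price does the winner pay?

Ranking the bids: Oren 132, then Quinn 110, then Chloe 97, then Tomás 47, then Caleb 18.
Oren is the highest bidder, so Oren wins.
Under the third-price rule, the price is the third-highest bid: 97.

Price paid: 97.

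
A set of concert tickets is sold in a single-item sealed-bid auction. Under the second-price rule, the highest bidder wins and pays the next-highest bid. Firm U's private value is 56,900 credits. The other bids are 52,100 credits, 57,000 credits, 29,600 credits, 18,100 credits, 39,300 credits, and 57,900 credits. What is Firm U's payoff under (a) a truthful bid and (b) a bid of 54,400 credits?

The highest competing bid is 57,900 credits.
Bidding truthfully at 56,900 credits: the top bid is 57,900 credits (a rival), so Firm U loses. Payoff = 0 credits.
Bidding 54,400 credits: the top bid is 57,900 credits (a rival), so Firm U loses. Payoff = 0 credits.

Truthful: 0 credits; alternative: 0 credits.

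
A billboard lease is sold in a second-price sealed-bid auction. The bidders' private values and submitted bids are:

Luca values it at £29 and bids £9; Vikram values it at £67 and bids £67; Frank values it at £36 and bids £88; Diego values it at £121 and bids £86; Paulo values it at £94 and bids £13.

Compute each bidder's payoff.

Luca £0, Vikram £0, Frank -£50, Diego £0, Paulo £0.

Ordered from highest: Frank £88, then Diego £86, then Vikram £67, then Paulo £13, then Luca £9.
Frank has the top bid and wins; the price is the second-highest bid, £86.
Frank's payoff = £36 − £86 = -£50. All other bidders lose, so their payoff is 0.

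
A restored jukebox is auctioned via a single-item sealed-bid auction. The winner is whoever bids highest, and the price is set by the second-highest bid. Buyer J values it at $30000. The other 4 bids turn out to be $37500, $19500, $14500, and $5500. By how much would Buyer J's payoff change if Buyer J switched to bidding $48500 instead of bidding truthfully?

-$7500

The highest competing bid is $37500.
Bidding truthfully at $30000: the top bid is $37500 (a rival), so Buyer J loses. Payoff = $0.
Bidding $48500: Buyer J has the top bid, wins, and pays the second-highest bid $37500. Payoff = $30000 − $37500 = -$7500.
Change = -$7500 − $0 = -$7500.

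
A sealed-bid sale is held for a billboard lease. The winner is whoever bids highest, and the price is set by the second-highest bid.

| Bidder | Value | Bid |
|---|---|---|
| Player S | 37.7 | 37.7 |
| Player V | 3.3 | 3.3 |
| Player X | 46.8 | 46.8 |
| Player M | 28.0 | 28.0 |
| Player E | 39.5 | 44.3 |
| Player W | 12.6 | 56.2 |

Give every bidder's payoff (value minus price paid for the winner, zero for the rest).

Player S 0.0, Player V 0.0, Player X 0.0, Player M 0.0, Player E 0.0, Player W -34.2.

Ordered from highest: Player W 56.2, then Player X 46.8, then Player E 44.3, then Player S 37.7, then Player M 28.0, then Player V 3.3.
Player W has the top bid and wins; the price is the second-highest bid, 46.8.
Player W's payoff = 12.6 − 46.8 = -34.2. All other bidders lose, so their payoff is 0.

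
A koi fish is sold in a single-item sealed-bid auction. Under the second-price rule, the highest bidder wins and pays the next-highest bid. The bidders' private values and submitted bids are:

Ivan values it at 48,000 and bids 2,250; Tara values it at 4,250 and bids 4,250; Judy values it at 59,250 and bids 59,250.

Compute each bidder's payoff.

Ivan 0, Tara 0, Judy 55,000.

Sorted high to low: Judy 59,250 > Tara 4,250 > Ivan 2,250.
Judy has the top bid and wins; the price is the second-highest bid, 4,250.
Judy's payoff = 59,250 − 4,250 = 55,000. All other bidders lose, so their payoff is 0.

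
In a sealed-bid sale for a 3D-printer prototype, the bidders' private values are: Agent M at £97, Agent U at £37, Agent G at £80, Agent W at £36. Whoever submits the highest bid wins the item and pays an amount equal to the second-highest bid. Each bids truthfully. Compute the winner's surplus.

£17

Sorted high to low: Agent M £97, then Agent G £80, then Agent U £37, then Agent W £36.
Agent M wins with the top bid and pays the second-highest, £80.
Surplus = £97 − £80 = £17.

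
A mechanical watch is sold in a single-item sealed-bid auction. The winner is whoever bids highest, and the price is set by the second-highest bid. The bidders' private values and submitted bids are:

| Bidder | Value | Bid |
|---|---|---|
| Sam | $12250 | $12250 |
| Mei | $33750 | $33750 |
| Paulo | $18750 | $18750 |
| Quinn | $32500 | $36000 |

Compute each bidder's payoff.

Sorted high to low: Quinn $36000 > Mei $33750 > Paulo $18750 > Sam $12250.
Quinn has the top bid and wins; the price is the second-highest bid, $33750.
Quinn's payoff = $32500 − $33750 = -$1250. All other bidders lose, so their payoff is 0.

Sam $0, Mei $0, Paulo $0, Quinn -$1250.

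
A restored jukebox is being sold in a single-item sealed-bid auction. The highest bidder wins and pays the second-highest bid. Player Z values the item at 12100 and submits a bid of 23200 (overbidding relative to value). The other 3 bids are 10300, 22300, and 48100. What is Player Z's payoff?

Payoff = 0.

Highest competing bid: 48100.
Player Z's bid 23200 is not the highest, so Player Z loses, pays nothing, and earns zero payoff.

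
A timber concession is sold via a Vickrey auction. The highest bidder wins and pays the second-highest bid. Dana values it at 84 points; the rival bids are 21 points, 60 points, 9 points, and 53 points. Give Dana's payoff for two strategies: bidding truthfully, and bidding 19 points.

(a) 24 points  (b) 0 points

The highest competing bid is 60 points.
Bidding truthfully at 84 points: Dana has the top bid, wins, and pays the second-highest bid 60 points. Payoff = 84 points − 60 points = 24 points.
Bidding 19 points: the top bid is 60 points (a rival), so Dana loses. Payoff = 0 points.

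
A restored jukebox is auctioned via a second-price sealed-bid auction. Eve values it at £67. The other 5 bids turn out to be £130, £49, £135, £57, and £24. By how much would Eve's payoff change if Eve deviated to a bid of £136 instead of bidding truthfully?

The highest competing bid is £135.
Bidding truthfully at £67: the top bid is £135 (a rival), so Eve loses. Payoff = £0.
Bidding £136: Eve has the top bid, wins, and pays the second-highest bid £135. Payoff = £67 − £135 = -£68.
Change = -£68 − £0 = -£68.

Payoff change: -£68.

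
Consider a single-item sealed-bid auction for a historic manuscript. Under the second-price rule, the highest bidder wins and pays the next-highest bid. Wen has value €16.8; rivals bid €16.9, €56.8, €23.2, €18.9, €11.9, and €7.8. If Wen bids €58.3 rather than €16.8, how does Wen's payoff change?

-€40.0

The highest competing bid is €56.8.
Bidding truthfully at €16.8: the top bid is €56.8 (a rival), so Wen loses. Payoff = €0.0.
Bidding €58.3: Wen has the top bid, wins, and pays the second-highest bid €56.8. Payoff = €16.8 − €56.8 = -€40.0.
Change = -€40.0 − €0.0 = -€40.0.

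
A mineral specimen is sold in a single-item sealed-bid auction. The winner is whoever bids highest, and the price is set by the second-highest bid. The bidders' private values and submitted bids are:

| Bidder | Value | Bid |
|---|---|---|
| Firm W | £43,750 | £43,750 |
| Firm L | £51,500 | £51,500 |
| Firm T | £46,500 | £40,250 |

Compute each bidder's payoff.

Firm W £0, Firm L £7,750, Firm T £0.

Ordered from highest: Firm L £51,500, then Firm W £43,750, then Firm T £40,250.
Firm L has the top bid and wins; the price is the second-highest bid, £43,750.
Firm L's payoff = £51,500 − £43,750 = £7,750. All other bidders lose, so their payoff is 0.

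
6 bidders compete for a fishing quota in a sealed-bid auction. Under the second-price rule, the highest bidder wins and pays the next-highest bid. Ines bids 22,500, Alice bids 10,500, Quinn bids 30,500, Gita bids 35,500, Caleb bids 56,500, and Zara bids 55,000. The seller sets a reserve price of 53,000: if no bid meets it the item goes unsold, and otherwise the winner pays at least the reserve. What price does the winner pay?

The winner pays 55,000.

Ordered from highest: Caleb 56,500, then Zara 55,000, then Gita 35,500, then Quinn 30,500, then Ines 22,500, then Alice 10,500.
Caleb has the highest bid, so Caleb wins.
The second-highest bid is 55,000, which exceeds the reserve, so that sets the price.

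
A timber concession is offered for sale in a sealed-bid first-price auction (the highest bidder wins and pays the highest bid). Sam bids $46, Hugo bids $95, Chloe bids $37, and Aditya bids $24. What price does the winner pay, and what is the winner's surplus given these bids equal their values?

The winner pays $95 for a surplus of $0.

Ordered from highest: Hugo $95; Sam $46; Chloe $37; Aditya $24.
Hugo is the highest bidder, so Hugo wins.
Under the first-price rule, the price is the highest bid: $95.
Surplus = $95 − $95 = $0.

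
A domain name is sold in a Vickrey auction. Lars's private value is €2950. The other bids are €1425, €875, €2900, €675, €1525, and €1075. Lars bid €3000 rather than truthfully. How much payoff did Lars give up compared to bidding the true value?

Regret: €0.

The highest competing bid is €2900.
Bidding truthfully at €2950: Lars has the top bid, wins, and pays the second-highest bid €2900. Payoff = €2950 − €2900 = €50.
Bidding €3000: Lars has the top bid, wins, and pays the second-highest bid €2900. Payoff = €2950 − €2900 = €50.
Regret = truthful payoff − actual payoff = €50 − €50 = €0.
The bid only affects whether you win, not the price — here both bids land on the same side of the top rival bid, so the deviation is payoff-neutral.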